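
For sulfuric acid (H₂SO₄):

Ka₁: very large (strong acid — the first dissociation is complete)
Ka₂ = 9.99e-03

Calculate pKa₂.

pKa₂ = -log(Ka₂) = -log(9.99e-03) = 2.00.

pK_{a2} = 2.00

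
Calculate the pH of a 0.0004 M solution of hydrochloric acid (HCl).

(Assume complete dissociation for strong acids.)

[H⁺] = 0.0004 M for strong acid. pH = -log[H⁺] = -log(0.0004)

pH = 3.40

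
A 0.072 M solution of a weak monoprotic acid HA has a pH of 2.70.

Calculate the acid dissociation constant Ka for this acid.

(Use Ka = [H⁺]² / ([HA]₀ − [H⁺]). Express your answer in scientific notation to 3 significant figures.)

[H⁺] = 10^(−pH) = 10^(−2.70) = 1.995e-03 M. For HA ⇌ H⁺ + A⁻, Ka = [H⁺][A⁻]/[HA] = [H⁺]² / ([HA]₀ − [H⁺]) = (1.995e-03)² / (0.072 − 1.995e-03) = 5.69e-05.

K_a = 5.69e-05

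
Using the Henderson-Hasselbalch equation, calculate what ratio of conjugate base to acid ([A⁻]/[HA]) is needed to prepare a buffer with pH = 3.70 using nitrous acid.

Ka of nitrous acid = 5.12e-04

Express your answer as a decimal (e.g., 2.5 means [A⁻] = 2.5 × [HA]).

pKa = -log(5.12e-04) = 3.2907. pH = pKa + log([A⁻]/[HA]), so log([A⁻]/[HA]) = pH − pKa = 3.70 − 3.2907 = 0.4093. [A⁻]/[HA] = 10^(0.4093) = 2.57

[A⁻]/[HA] = 2.57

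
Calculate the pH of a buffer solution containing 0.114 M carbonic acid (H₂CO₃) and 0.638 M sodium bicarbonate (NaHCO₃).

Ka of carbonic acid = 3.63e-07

pKa = -log(3.63e-07) = 6.44. pH = pKa + log([A⁻]/[HA]) = 6.44 + log(0.638/0.114)

pH = 7.19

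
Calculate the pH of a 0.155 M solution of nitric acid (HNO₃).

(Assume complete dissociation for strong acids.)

[H⁺] = 0.155 M for strong acid. pH = -log[H⁺] = -log(0.155)

pH = 0.81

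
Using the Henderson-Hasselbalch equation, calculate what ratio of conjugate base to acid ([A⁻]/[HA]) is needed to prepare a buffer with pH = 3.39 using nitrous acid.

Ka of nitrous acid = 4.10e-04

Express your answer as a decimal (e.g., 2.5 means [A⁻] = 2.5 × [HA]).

pKa = -log(4.10e-04) = 3.3872. pH = pKa + log([A⁻]/[HA]), so log([A⁻]/[HA]) = pH − pKa = 3.39 − 3.3872 = 0.0028. [A⁻]/[HA] = 10^(0.0028) = 1.01

[A⁻]/[HA] = 1.01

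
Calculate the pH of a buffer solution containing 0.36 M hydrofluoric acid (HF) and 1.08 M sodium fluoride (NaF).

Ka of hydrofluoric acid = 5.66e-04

pKa = -log(5.66e-04) = 3.25. pH = pKa + log([A⁻]/[HA]) = 3.25 + log(1.08/0.36)

pH = 3.72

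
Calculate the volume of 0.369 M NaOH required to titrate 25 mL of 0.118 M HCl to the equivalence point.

At equivalence: moles acid = moles base. moles HCl = 0.118 × 25/1000 = 0.00295 mol. V_base = moles / 0.369 × 1000 = 8.0 mL.

V_{base} = 8.0 mL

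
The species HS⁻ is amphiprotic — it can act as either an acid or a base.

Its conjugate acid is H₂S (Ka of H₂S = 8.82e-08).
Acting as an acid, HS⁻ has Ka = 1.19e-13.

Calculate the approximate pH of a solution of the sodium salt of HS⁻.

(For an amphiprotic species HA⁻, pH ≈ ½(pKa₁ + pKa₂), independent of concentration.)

pKa₁ = -log(8.82e-08) = 7.05; pKa₂ = -log(1.19e-13) = 12.92. For an amphiprotic species, pH ≈ ½(pKa₁ + pKa₂) = ½(7.05 + 12.92) = 9.99.

pH = 9.99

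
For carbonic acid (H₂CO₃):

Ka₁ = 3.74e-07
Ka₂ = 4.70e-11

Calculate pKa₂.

pKa₂ = -log(Ka₂) = -log(4.70e-11) = 10.33.

pK_{a2} = 10.33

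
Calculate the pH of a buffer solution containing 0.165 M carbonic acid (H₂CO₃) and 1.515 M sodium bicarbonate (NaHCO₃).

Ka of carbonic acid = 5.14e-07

pKa = -log(5.14e-07) = 6.29. pH = pKa + log([A⁻]/[HA]) = 6.29 + log(1.515/0.165)

pH = 7.25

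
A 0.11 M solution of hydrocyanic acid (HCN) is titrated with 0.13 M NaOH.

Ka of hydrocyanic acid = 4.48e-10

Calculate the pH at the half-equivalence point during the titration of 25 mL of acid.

At half-equivalence [HA] = [A⁻], so Henderson-Hasselbalch gives pH = pKa = -log(4.48e-10) = 9.35.

pH = pKa = 9.35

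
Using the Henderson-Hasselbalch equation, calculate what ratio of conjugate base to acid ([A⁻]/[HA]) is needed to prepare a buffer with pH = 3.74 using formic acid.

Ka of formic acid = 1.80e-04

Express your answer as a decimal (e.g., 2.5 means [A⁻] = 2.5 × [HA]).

pKa = -log(1.80e-04) = 3.7447. pH = pKa + log([A⁻]/[HA]), so log([A⁻]/[HA]) = pH − pKa = 3.74 − 3.7447 = -0.0047. [A⁻]/[HA] = 10^(-0.0047) = 0.989

[A⁻]/[HA] = 0.989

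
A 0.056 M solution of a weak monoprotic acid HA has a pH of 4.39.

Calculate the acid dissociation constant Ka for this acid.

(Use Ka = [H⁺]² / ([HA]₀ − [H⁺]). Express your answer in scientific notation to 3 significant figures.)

[H⁺] = 10^(−pH) = 10^(−4.39) = 4.074e-05 M. For HA ⇌ H⁺ + A⁻, Ka = [H⁺][A⁻]/[HA] = [H⁺]² / ([HA]₀ − [H⁺]) = (4.074e-05)² / (0.056 − 4.074e-05) = 2.97e-08.

K_a = 2.97e-08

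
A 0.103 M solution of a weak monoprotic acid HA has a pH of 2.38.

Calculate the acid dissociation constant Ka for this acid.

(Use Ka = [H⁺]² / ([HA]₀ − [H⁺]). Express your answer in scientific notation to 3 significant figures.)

[H⁺] = 10^(−pH) = 10^(−2.38) = 4.169e-03 M. For HA ⇌ H⁺ + A⁻, Ka = [H⁺][A⁻]/[HA] = [H⁺]² / ([HA]₀ − [H⁺]) = (4.169e-03)² / (0.103 − 4.169e-03) = 1.76e-04.

K_a = 1.76e-04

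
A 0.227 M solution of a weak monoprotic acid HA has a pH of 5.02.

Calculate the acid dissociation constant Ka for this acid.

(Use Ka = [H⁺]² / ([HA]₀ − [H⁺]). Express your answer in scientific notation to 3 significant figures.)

[H⁺] = 10^(−pH) = 10^(−5.02) = 9.550e-06 M. For HA ⇌ H⁺ + A⁻, Ka = [H⁺][A⁻]/[HA] = [H⁺]² / ([HA]₀ − [H⁺]) = (9.550e-06)² / (0.227 − 9.550e-06) = 4.02e-10.

K_a = 4.02e-10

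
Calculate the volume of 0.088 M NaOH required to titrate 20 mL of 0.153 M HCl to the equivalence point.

At equivalence: moles acid = moles base. moles HCl = 0.153 × 20/1000 = 0.00306 mol. V_base = moles / 0.088 × 1000 = 34.8 mL.

V_{base} = 34.8 mL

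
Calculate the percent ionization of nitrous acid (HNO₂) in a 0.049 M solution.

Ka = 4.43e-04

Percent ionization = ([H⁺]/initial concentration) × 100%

Using Ka equilibrium: x² + Ka×x - Ka×C = 0. Solving: [H⁺] = 4.4428e-03. Percent = (4.4428e-03/0.049) × 100

Percent ionization = 9.07%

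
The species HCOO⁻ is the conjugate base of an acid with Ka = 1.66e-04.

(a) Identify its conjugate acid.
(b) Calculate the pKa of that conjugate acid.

(a) The conjugate acid is formed by adding one H⁺ to HCOO⁻, giving HCOOH. (b) pKa = -log(Ka) = -log(1.66e-04) = 3.78.

Conjugate acid: HCOOH; pK_a = 3.78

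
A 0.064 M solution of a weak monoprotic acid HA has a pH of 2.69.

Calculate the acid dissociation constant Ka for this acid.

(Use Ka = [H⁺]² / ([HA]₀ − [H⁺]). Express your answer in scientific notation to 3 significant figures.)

[H⁺] = 10^(−pH) = 10^(−2.69) = 2.042e-03 M. For HA ⇌ H⁺ + A⁻, Ka = [H⁺][A⁻]/[HA] = [H⁺]² / ([HA]₀ − [H⁺]) = (2.042e-03)² / (0.064 − 2.042e-03) = 6.73e-05.

K_a = 6.73e-05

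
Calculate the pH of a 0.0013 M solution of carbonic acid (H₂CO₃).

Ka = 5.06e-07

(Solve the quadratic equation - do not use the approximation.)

x² + Ka×x - Ka×C = 0. Using quadratic formula: [H⁺] = 2.5396e-05

pH = 4.60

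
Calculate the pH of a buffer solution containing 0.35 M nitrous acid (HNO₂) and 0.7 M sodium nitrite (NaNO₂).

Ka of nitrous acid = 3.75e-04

pKa = -log(3.75e-04) = 3.43. pH = pKa + log([A⁻]/[HA]) = 3.43 + log(0.7/0.35)

pH = 3.73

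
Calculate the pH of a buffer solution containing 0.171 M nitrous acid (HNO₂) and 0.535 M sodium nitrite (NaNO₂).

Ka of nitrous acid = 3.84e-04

pKa = -log(3.84e-04) = 3.42. pH = pKa + log([A⁻]/[HA]) = 3.42 + log(0.535/0.171)

pH = 3.91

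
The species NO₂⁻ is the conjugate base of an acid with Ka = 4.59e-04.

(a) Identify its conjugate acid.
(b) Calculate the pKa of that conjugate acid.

(a) The conjugate acid is formed by adding one H⁺ to NO₂⁻, giving HNO₂. (b) pKa = -log(Ka) = -log(4.59e-04) = 3.34.

Conjugate acid: HNO₂; pK_a = 3.34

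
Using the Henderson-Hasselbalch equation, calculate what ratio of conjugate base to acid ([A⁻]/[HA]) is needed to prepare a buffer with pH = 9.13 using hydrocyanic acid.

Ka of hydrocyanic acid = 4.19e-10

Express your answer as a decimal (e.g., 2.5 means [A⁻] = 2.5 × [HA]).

pKa = -log(4.19e-10) = 9.3778. pH = pKa + log([A⁻]/[HA]), so log([A⁻]/[HA]) = pH − pKa = 9.13 − 9.3778 = -0.2478. [A⁻]/[HA] = 10^(-0.2478) = 0.565

[A⁻]/[HA] = 0.565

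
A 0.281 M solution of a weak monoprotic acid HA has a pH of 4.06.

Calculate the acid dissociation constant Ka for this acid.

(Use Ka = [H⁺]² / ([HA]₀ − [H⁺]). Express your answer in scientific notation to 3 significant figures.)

[H⁺] = 10^(−pH) = 10^(−4.06) = 8.710e-05 M. For HA ⇌ H⁺ + A⁻, Ka = [H⁺][A⁻]/[HA] = [H⁺]² / ([HA]₀ − [H⁺]) = (8.710e-05)² / (0.281 − 8.710e-05) = 2.70e-08.

K_a = 2.70e-08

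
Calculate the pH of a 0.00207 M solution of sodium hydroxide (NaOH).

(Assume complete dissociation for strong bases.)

[OH⁻] = 0.00207 M for strong base. pOH = -log[OH⁻] = 2.68, pH = 14 - pOH

pH = 11.32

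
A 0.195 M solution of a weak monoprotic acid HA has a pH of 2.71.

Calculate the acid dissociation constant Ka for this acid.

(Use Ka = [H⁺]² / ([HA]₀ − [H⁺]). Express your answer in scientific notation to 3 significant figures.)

[H⁺] = 10^(−pH) = 10^(−2.71) = 1.950e-03 M. For HA ⇌ H⁺ + A⁻, Ka = [H⁺][A⁻]/[HA] = [H⁺]² / ([HA]₀ − [H⁺]) = (1.950e-03)² / (0.195 − 1.950e-03) = 1.97e-05.

K_a = 1.97e-05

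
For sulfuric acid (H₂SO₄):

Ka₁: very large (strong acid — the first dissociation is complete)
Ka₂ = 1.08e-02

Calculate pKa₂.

pKa₂ = -log(Ka₂) = -log(1.08e-02) = 1.97.

pK_{a2} = 1.97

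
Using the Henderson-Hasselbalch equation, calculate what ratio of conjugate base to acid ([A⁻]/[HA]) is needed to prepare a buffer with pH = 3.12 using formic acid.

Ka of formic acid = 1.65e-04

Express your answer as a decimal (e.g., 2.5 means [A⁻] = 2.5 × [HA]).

pKa = -log(1.65e-04) = 3.7825. pH = pKa + log([A⁻]/[HA]), so log([A⁻]/[HA]) = pH − pKa = 3.12 − 3.7825 = -0.6625. [A⁻]/[HA] = 10^(-0.6625) = 0.218

[A⁻]/[HA] = 0.218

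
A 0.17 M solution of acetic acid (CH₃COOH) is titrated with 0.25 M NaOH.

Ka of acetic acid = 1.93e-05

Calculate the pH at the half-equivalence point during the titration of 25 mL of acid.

At half-equivalence [HA] = [A⁻], so Henderson-Hasselbalch gives pH = pKa = -log(1.93e-05) = 4.71.

pH = pKa = 4.71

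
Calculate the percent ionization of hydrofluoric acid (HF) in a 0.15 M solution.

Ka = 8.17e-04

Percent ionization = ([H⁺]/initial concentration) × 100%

Using Ka equilibrium: x² + Ka×x - Ka×C = 0. Solving: [H⁺] = 1.0669e-02. Percent = (1.0669e-02/0.15) × 100

Percent ionization = 7.11%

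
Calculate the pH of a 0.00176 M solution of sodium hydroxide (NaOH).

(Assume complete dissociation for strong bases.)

[OH⁻] = 0.00176 M for strong base. pOH = -log[OH⁻] = 2.75, pH = 14 - pOH

pH = 11.25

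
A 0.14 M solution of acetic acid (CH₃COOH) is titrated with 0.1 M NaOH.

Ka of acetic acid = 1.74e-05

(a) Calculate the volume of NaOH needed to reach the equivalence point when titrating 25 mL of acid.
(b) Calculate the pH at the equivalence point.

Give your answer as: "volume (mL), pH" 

moles acid = 0.14 × 25/1000 = 0.0035 mol; V_base = moles/0.1 × 1000 = 35.0 mL. At equivalence only the conjugate base is present: [A⁻] = 0.0035/0.060 = 5.8333e-02 M. Kb = Kw/Ka = 5.75e-10; [OH⁻] = √(Kb × [A⁻]) = 5.7901e-06; pOH = 5.24; pH = 14 - pOH = 8.76.

V = 35.0 mL, pH = 8.76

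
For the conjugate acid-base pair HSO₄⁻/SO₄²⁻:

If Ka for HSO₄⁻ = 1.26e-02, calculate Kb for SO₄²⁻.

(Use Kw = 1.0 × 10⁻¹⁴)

For a conjugate pair Ka × Kb = Kw, so Kb = Kw/Ka = 1.0 × 10⁻¹⁴ / 1.26e-02 = 7.94e-13.

K_b = 7.94e-13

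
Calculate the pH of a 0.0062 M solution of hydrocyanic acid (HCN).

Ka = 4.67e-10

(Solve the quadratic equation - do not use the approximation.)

x² + Ka×x - Ka×C = 0. Using quadratic formula: [H⁺] = 1.7014e-06

pH = 5.77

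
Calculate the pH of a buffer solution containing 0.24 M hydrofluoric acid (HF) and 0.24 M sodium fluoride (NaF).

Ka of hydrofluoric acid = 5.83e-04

pKa = -log(5.83e-04) = 3.23. pH = pKa + log([A⁻]/[HA]) = 3.23 + log(0.24/0.24)

pH = 3.23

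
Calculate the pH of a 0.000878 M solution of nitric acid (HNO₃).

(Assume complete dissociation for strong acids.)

[H⁺] = 0.000878 M for strong acid. pH = -log[H⁺] = -log(0.000878)

pH = 3.06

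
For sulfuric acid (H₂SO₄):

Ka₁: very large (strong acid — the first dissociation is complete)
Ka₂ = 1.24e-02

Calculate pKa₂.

pKa₂ = -log(Ka₂) = -log(1.24e-02) = 1.91.

pK_{a2} = 1.91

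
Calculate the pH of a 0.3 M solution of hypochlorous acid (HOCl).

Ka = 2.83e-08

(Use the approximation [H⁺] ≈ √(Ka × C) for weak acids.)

[H⁺] = √(Ka × C) = √(2.83e-08 × 0.3) = 9.2141e-05. pH = -log(9.2141e-05)

pH = 4.04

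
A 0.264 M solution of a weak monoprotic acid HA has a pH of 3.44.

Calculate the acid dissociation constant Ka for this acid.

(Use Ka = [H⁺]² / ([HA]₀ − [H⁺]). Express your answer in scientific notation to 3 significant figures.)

[H⁺] = 10^(−pH) = 10^(−3.44) = 3.631e-04 M. For HA ⇌ H⁺ + A⁻, Ka = [H⁺][A⁻]/[HA] = [H⁺]² / ([HA]₀ − [H⁺]) = (3.631e-04)² / (0.264 − 3.631e-04) = 5.00e-07.

K_a = 5.00e-07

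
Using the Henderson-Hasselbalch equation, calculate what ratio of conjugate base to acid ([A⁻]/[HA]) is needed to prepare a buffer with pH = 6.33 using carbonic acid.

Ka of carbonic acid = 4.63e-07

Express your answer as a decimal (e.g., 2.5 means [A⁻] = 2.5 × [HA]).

pKa = -log(4.63e-07) = 6.3344. pH = pKa + log([A⁻]/[HA]), so log([A⁻]/[HA]) = pH − pKa = 6.33 − 6.3344 = -0.0044. [A⁻]/[HA] = 10^(-0.0044) = 0.990

[A⁻]/[HA] = 0.990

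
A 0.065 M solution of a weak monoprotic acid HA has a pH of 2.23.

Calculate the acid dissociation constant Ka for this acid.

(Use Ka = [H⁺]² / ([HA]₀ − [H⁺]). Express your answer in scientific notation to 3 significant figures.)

[H⁺] = 10^(−pH) = 10^(−2.23) = 5.888e-03 M. For HA ⇌ H⁺ + A⁻, Ka = [H⁺][A⁻]/[HA] = [H⁺]² / ([HA]₀ − [H⁺]) = (5.888e-03)² / (0.065 − 5.888e-03) = 5.87e-04.

K_a = 5.87e-04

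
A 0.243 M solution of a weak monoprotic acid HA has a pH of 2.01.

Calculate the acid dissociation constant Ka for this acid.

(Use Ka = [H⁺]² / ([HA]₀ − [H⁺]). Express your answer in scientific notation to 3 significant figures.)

[H⁺] = 10^(−pH) = 10^(−2.01) = 9.772e-03 M. For HA ⇌ H⁺ + A⁻, Ka = [H⁺][A⁻]/[HA] = [H⁺]² / ([HA]₀ − [H⁺]) = (9.772e-03)² / (0.243 − 9.772e-03) = 4.09e-04.

K_a = 4.09e-04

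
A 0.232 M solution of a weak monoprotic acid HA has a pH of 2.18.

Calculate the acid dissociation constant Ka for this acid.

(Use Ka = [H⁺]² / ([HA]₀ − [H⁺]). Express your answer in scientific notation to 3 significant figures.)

[H⁺] = 10^(−pH) = 10^(−2.18) = 6.607e-03 M. For HA ⇌ H⁺ + A⁻, Ka = [H⁺][A⁻]/[HA] = [H⁺]² / ([HA]₀ − [H⁺]) = (6.607e-03)² / (0.232 − 6.607e-03) = 1.94e-04.

K_a = 1.94e-04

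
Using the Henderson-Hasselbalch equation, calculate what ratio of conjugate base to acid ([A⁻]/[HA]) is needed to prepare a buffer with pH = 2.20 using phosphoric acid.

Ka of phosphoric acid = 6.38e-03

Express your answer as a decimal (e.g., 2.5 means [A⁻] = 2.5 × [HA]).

pKa = -log(6.38e-03) = 2.1952. pH = pKa + log([A⁻]/[HA]), so log([A⁻]/[HA]) = pH − pKa = 2.20 − 2.1952 = 0.0048. [A⁻]/[HA] = 10^(0.0048) = 1.01

[A⁻]/[HA] = 1.01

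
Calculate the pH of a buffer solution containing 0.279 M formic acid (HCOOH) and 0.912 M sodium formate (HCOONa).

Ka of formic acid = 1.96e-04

pKa = -log(1.96e-04) = 3.71. pH = pKa + log([A⁻]/[HA]) = 3.71 + log(0.912/0.279)

pH = 4.22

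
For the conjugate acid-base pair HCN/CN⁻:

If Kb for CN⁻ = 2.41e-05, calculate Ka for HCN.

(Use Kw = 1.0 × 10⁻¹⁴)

For a conjugate pair Ka × Kb = Kw, so Ka = Kw/Kb = 1.0 × 10⁻¹⁴ / 2.41e-05 = 4.15e-10.

K_a = 4.15e-10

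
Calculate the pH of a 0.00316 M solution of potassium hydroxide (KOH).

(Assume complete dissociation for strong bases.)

[OH⁻] = 0.00316 M for strong base. pOH = -log[OH⁻] = 2.50, pH = 14 - pOH

pH = 11.50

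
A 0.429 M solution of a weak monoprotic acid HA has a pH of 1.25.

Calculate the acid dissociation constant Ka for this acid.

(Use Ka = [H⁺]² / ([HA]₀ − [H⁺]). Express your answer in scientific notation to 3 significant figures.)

[H⁺] = 10^(−pH) = 10^(−1.25) = 5.623e-02 M. For HA ⇌ H⁺ + A⁻, Ka = [H⁺][A⁻]/[HA] = [H⁺]² / ([HA]₀ − [H⁺]) = (5.623e-02)² / (0.429 − 5.623e-02) = 8.48e-03.

K_a = 8.48e-03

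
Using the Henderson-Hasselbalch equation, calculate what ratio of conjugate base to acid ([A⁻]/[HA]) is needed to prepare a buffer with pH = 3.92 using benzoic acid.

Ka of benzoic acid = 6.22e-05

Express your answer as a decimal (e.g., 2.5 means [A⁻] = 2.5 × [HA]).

pKa = -log(6.22e-05) = 4.2062. pH = pKa + log([A⁻]/[HA]), so log([A⁻]/[HA]) = pH − pKa = 3.92 − 4.2062 = -0.2862. [A⁻]/[HA] = 10^(-0.2862) = 0.517

[A⁻]/[HA] = 0.517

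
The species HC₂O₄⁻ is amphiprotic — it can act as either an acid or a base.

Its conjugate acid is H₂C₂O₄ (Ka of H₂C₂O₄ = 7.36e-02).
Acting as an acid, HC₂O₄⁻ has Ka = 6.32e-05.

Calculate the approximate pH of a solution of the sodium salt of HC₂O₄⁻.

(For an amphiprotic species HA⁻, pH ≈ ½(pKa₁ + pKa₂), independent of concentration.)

pKa₁ = -log(7.36e-02) = 1.13; pKa₂ = -log(6.32e-05) = 4.20. For an amphiprotic species, pH ≈ ½(pKa₁ + pKa₂) = ½(1.13 + 4.20) = 2.67.

pH = 2.67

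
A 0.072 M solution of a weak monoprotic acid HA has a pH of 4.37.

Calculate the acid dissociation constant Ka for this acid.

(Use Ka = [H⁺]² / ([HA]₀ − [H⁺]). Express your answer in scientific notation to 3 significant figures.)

[H⁺] = 10^(−pH) = 10^(−4.37) = 4.266e-05 M. For HA ⇌ H⁺ + A⁻, Ka = [H⁺][A⁻]/[HA] = [H⁺]² / ([HA]₀ − [H⁺]) = (4.266e-05)² / (0.072 − 4.266e-05) = 2.53e-08.

K_a = 2.53e-08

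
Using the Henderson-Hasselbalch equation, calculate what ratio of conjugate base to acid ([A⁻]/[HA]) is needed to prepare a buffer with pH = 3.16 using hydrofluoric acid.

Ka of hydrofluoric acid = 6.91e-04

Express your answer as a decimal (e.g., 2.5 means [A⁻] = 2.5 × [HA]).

pKa = -log(6.91e-04) = 3.1605. pH = pKa + log([A⁻]/[HA]), so log([A⁻]/[HA]) = pH − pKa = 3.16 − 3.1605 = -0.0005. [A⁻]/[HA] = 10^(-0.0005) = 0.999

[A⁻]/[HA] = 0.999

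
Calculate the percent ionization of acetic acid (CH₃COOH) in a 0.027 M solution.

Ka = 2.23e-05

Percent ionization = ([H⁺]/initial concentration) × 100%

Using Ka equilibrium: x² + Ka×x - Ka×C = 0. Solving: [H⁺] = 7.6488e-04. Percent = (7.6488e-04/0.027) × 100

Percent ionization = 2.83%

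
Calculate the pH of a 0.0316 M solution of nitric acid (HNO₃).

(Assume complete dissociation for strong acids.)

[H⁺] = 0.0316 M for strong acid. pH = -log[H⁺] = -log(0.0316)

pH = 1.50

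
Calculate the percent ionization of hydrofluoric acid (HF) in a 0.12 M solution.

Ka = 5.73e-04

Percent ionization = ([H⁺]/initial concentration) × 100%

Using Ka equilibrium: x² + Ka×x - Ka×C = 0. Solving: [H⁺] = 8.0106e-03. Percent = (8.0106e-03/0.12) × 100

Percent ionization = 6.68%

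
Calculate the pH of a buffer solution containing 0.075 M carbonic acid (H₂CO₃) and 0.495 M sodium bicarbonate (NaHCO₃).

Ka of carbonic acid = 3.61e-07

pKa = -log(3.61e-07) = 6.44. pH = pKa + log([A⁻]/[HA]) = 6.44 + log(0.495/0.075)

pH = 7.26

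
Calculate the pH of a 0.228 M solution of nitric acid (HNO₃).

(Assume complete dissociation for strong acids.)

[H⁺] = 0.228 M for strong acid. pH = -log[H⁺] = -log(0.228)

pH = 0.64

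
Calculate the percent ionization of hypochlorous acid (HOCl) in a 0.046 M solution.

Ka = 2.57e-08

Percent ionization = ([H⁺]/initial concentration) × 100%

Using Ka equilibrium: x² + Ka×x - Ka×C = 0. Solving: [H⁺] = 3.4370e-05. Percent = (3.4370e-05/0.046) × 100

Percent ionization = 0.0747%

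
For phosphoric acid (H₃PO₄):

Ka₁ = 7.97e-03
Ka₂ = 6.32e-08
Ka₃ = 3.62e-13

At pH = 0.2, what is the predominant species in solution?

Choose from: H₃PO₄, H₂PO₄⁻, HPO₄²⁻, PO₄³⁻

pKa₁ = 2.10, pKa₂ = 7.20, pKa₃ = 12.44. For a polyprotic acid the predominant species crosses at each pKa: below pKa_n the protonated form dominates, above it the deprotonated form does. At pH = 0.2, the predominant species is H₃PO₄.

H₃PO₄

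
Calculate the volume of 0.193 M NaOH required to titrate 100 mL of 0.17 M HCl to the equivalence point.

At equivalence: moles acid = moles base. moles HCl = 0.17 × 100/1000 = 0.017 mol. V_base = moles / 0.193 × 1000 = 88.1 mL.

V_{base} = 88.1 mL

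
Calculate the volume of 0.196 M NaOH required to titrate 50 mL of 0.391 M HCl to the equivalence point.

At equivalence: moles acid = moles base. moles HCl = 0.391 × 50/1000 = 0.01955 mol. V_base = moles / 0.196 × 1000 = 99.7 mL.

V_{base} = 99.7 mL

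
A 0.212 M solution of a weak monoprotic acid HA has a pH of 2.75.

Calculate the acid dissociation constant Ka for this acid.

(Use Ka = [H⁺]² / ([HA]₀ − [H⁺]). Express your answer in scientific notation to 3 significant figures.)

[H⁺] = 10^(−pH) = 10^(−2.75) = 1.778e-03 M. For HA ⇌ H⁺ + A⁻, Ka = [H⁺][A⁻]/[HA] = [H⁺]² / ([HA]₀ − [H⁺]) = (1.778e-03)² / (0.212 − 1.778e-03) = 1.50e-05.

K_a = 1.50e-05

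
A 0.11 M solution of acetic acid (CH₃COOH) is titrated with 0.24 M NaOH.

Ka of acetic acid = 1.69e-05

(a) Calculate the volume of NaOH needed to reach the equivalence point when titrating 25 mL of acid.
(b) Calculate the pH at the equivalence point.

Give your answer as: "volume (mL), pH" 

moles acid = 0.11 × 25/1000 = 0.00275 mol; V_base = moles/0.24 × 1000 = 11.5 mL. At equivalence only the conjugate base is present: [A⁻] = 0.00275/0.036 = 7.5429e-02 M. Kb = Kw/Ka = 5.92e-10; [OH⁻] = √(Kb × [A⁻]) = 6.6807e-06; pOH = 5.18; pH = 14 - pOH = 8.82.

V = 11.5 mL, pH = 8.82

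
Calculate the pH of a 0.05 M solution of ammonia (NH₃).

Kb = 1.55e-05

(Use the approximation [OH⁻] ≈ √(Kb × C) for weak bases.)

[OH⁻] = √(Kb × C) = √(1.55e-05 × 0.05) = 8.8034e-04. pOH = 3.06, pH = 14 - pOH

pH = 10.94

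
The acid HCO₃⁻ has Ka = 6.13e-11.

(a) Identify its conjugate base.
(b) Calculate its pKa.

(a) The conjugate base is formed by removing one H⁺ from HCO₃⁻, giving CO₃²⁻. (b) pKa = -log(Ka) = -log(6.13e-11) = 10.21.

Conjugate base: CO₃²⁻; pK_a = 10.21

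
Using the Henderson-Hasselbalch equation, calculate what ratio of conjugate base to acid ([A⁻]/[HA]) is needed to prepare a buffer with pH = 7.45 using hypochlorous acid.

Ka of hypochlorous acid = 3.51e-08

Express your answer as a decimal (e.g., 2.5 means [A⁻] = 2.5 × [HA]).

pKa = -log(3.51e-08) = 7.4547. pH = pKa + log([A⁻]/[HA]), so log([A⁻]/[HA]) = pH − pKa = 7.45 − 7.4547 = -0.0047. [A⁻]/[HA] = 10^(-0.0047) = 0.989

[A⁻]/[HA] = 0.989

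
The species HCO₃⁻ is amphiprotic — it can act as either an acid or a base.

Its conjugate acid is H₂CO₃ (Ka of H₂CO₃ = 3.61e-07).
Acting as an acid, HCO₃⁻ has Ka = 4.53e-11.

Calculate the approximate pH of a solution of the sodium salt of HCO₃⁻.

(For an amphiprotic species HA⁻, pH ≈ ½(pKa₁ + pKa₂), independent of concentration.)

pKa₁ = -log(3.61e-07) = 6.44; pKa₂ = -log(4.53e-11) = 10.34. For an amphiprotic species, pH ≈ ½(pKa₁ + pKa₂) = ½(6.44 + 10.34) = 8.39.

pH = 8.39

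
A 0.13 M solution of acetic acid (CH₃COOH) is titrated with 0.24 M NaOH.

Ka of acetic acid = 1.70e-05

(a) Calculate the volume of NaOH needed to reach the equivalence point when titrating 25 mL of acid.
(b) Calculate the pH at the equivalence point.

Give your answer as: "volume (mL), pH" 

moles acid = 0.13 × 25/1000 = 0.00325 mol; V_base = moles/0.24 × 1000 = 13.5 mL. At equivalence only the conjugate base is present: [A⁻] = 0.00325/0.039 = 8.4324e-02 M. Kb = Kw/Ka = 5.88e-10; [OH⁻] = √(Kb × [A⁻]) = 7.0429e-06; pOH = 5.15; pH = 14 - pOH = 8.85.

V = 13.5 mL, pH = 8.85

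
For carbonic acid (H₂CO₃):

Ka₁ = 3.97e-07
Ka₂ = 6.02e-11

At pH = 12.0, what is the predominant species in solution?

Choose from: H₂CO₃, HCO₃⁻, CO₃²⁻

pKa₁ = 6.40, pKa₂ = 10.22. For a polyprotic acid the predominant species crosses at each pKa: below pKa_n the protonated form dominates, above it the deprotonated form does. At pH = 12.0, the predominant species is CO₃²⁻.

CO₃²⁻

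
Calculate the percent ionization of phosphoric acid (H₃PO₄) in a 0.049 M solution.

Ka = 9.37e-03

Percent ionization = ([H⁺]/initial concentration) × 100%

Using Ka equilibrium: x² + Ka×x - Ka×C = 0. Solving: [H⁺] = 1.7249e-02. Percent = (1.7249e-02/0.049) × 100

Percent ionization = 35.2%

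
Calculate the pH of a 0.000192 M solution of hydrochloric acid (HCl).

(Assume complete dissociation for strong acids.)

[H⁺] = 0.000192 M for strong acid. pH = -log[H⁺] = -log(0.000192)

pH = 3.72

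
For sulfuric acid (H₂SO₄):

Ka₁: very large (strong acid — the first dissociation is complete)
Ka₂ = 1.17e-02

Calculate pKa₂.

pKa₂ = -log(Ka₂) = -log(1.17e-02) = 1.93.

pK_{a2} = 1.93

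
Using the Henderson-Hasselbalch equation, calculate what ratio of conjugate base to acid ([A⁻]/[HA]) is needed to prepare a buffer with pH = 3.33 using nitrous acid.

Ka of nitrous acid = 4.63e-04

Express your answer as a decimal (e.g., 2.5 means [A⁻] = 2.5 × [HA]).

pKa = -log(4.63e-04) = 3.3344. pH = pKa + log([A⁻]/[HA]), so log([A⁻]/[HA]) = pH − pKa = 3.33 − 3.3344 = -0.0044. [A⁻]/[HA] = 10^(-0.0044) = 0.990

[A⁻]/[HA] = 0.990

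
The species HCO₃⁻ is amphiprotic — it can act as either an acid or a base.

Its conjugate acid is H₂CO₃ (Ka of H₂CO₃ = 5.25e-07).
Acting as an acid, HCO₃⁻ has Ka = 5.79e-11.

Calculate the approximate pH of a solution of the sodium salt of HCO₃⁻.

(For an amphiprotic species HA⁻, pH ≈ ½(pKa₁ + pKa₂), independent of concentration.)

pKa₁ = -log(5.25e-07) = 6.28; pKa₂ = -log(5.79e-11) = 10.24. For an amphiprotic species, pH ≈ ½(pKa₁ + pKa₂) = ½(6.28 + 10.24) = 8.26.

pH = 8.26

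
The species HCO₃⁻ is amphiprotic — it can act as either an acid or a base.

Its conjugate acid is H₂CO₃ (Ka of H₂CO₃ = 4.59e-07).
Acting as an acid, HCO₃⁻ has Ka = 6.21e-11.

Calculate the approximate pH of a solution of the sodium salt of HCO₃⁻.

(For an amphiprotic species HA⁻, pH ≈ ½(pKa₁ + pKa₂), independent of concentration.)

pKa₁ = -log(4.59e-07) = 6.34; pKa₂ = -log(6.21e-11) = 10.21. For an amphiprotic species, pH ≈ ½(pKa₁ + pKa₂) = ½(6.34 + 10.21) = 8.27.

pH = 8.27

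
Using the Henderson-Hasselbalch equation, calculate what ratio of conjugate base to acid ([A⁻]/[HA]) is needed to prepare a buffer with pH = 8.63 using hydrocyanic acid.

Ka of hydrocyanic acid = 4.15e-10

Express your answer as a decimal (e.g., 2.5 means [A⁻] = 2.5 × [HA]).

pKa = -log(4.15e-10) = 9.3820. pH = pKa + log([A⁻]/[HA]), so log([A⁻]/[HA]) = pH − pKa = 8.63 − 9.3820 = -0.7520. [A⁻]/[HA] = 10^(-0.7520) = 0.177

[A⁻]/[HA] = 0.177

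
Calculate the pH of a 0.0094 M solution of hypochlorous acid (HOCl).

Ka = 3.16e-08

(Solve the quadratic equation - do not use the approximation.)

x² + Ka×x - Ka×C = 0. Using quadratic formula: [H⁺] = 1.7219e-05

pH = 4.76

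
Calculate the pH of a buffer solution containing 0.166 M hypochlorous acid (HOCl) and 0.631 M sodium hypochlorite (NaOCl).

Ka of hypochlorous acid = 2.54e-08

pKa = -log(2.54e-08) = 7.60. pH = pKa + log([A⁻]/[HA]) = 7.60 + log(0.631/0.166)

pH = 8.18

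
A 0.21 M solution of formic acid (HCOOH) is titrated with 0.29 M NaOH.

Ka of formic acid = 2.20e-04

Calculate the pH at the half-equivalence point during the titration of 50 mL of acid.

At half-equivalence [HA] = [A⁻], so Henderson-Hasselbalch gives pH = pKa = -log(2.20e-04) = 3.66.

pH = pKa = 3.66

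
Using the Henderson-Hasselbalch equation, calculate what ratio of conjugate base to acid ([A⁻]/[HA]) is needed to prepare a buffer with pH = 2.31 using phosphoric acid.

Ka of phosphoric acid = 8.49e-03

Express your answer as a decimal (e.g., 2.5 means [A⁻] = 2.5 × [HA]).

pKa = -log(8.49e-03) = 2.0711. pH = pKa + log([A⁻]/[HA]), so log([A⁻]/[HA]) = pH − pKa = 2.31 − 2.0711 = 0.2389. [A⁻]/[HA] = 10^(0.2389) = 1.73

[A⁻]/[HA] = 1.73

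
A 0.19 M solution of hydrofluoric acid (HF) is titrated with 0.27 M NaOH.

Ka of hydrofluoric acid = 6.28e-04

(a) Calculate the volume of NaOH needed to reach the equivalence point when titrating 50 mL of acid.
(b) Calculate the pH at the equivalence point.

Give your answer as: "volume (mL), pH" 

moles acid = 0.19 × 50/1000 = 0.0095 mol; V_base = moles/0.27 × 1000 = 35.2 mL. At equivalence only the conjugate base is present: [A⁻] = 0.0095/0.085 = 1.1152e-01 M. Kb = Kw/Ka = 1.59e-11; [OH⁻] = √(Kb × [A⁻]) = 1.3326e-06; pOH = 5.88; pH = 14 - pOH = 8.12.

V = 35.2 mL, pH = 8.12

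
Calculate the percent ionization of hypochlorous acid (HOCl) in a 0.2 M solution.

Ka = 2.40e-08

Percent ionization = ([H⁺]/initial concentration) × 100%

Using Ka equilibrium: x² + Ka×x - Ka×C = 0. Solving: [H⁺] = 6.9270e-05. Percent = (6.9270e-05/0.2) × 100

Percent ionization = 0.0346%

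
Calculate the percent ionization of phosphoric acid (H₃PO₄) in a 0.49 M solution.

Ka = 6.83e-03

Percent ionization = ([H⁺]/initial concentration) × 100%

Using Ka equilibrium: x² + Ka×x - Ka×C = 0. Solving: [H⁺] = 5.4536e-02. Percent = (5.4536e-02/0.49) × 100

Percent ionization = 11.1%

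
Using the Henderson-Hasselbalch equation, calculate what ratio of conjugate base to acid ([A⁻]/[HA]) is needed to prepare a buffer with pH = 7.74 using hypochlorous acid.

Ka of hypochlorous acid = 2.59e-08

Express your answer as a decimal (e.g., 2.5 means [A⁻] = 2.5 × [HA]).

pKa = -log(2.59e-08) = 7.5867. pH = pKa + log([A⁻]/[HA]), so log([A⁻]/[HA]) = pH − pKa = 7.74 − 7.5867 = 0.1533. [A⁻]/[HA] = 10^(0.1533) = 1.42

[A⁻]/[HA] = 1.42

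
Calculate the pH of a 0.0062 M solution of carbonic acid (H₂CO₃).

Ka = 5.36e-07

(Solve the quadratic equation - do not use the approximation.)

x² + Ka×x - Ka×C = 0. Using quadratic formula: [H⁺] = 5.7380e-05

pH = 4.24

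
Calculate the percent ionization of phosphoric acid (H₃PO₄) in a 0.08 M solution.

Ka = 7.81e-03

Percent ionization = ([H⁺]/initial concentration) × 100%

Using Ka equilibrium: x² + Ka×x - Ka×C = 0. Solving: [H⁺] = 2.1394e-02. Percent = (2.1394e-02/0.08) × 100

Percent ionization = 26.7%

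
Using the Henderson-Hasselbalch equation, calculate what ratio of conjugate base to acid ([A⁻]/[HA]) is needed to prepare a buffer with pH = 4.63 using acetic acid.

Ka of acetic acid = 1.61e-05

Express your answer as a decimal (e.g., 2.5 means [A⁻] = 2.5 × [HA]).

pKa = -log(1.61e-05) = 4.7932. pH = pKa + log([A⁻]/[HA]), so log([A⁻]/[HA]) = pH − pKa = 4.63 − 4.7932 = -0.1632. [A⁻]/[HA] = 10^(-0.1632) = 0.687

[A⁻]/[HA] = 0.687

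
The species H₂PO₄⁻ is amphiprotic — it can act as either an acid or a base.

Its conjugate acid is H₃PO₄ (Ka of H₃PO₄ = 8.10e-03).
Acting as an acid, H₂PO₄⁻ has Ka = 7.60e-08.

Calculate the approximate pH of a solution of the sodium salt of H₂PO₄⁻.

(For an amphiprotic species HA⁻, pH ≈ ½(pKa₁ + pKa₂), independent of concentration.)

pKa₁ = -log(8.10e-03) = 2.09; pKa₂ = -log(7.60e-08) = 7.12. For an amphiprotic species, pH ≈ ½(pKa₁ + pKa₂) = ½(2.09 + 7.12) = 4.61.

pH = 4.61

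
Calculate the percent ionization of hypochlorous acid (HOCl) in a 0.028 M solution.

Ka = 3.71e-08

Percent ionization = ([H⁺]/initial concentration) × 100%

Using Ka equilibrium: x² + Ka×x - Ka×C = 0. Solving: [H⁺] = 3.2212e-05. Percent = (3.2212e-05/0.028) × 100

Percent ionization = 0.115%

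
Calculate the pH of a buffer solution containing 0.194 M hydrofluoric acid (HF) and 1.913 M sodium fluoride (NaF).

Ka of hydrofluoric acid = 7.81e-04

pKa = -log(7.81e-04) = 3.11. pH = pKa + log([A⁻]/[HA]) = 3.11 + log(1.913/0.194)

pH = 4.10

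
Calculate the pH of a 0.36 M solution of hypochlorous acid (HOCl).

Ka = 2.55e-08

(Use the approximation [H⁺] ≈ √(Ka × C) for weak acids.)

[H⁺] = √(Ka × C) = √(2.55e-08 × 0.36) = 9.5812e-05. pH = -log(9.5812e-05)

pH = 4.02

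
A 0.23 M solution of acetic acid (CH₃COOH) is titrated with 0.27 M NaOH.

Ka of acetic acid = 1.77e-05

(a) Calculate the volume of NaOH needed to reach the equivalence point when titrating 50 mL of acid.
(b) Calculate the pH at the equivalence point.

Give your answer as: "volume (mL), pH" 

moles acid = 0.23 × 50/1000 = 0.0115 mol; V_base = moles/0.27 × 1000 = 42.6 mL. At equivalence only the conjugate base is present: [A⁻] = 0.0115/0.093 = 1.2420e-01 M. Kb = Kw/Ka = 5.65e-10; [OH⁻] = √(Kb × [A⁻]) = 8.3767e-06; pOH = 5.08; pH = 14 - pOH = 8.92.

V = 42.6 mL, pH = 8.92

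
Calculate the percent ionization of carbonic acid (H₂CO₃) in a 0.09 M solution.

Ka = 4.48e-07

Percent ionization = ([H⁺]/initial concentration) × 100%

Using Ka equilibrium: x² + Ka×x - Ka×C = 0. Solving: [H⁺] = 2.0057e-04. Percent = (2.0057e-04/0.09) × 100

Percent ionization = 0.223%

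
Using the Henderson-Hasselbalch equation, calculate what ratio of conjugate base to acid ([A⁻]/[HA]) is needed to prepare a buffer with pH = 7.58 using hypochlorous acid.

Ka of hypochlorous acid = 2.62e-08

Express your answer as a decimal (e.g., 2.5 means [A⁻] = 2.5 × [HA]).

pKa = -log(2.62e-08) = 7.5817. pH = pKa + log([A⁻]/[HA]), so log([A⁻]/[HA]) = pH − pKa = 7.58 − 7.5817 = -0.0017. [A⁻]/[HA] = 10^(-0.0017) = 0.996

[A⁻]/[HA] = 0.996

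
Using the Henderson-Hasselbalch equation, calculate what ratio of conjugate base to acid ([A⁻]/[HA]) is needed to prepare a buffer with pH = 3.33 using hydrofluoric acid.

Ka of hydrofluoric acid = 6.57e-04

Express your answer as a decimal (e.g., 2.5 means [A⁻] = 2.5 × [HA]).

pKa = -log(6.57e-04) = 3.1824. pH = pKa + log([A⁻]/[HA]), so log([A⁻]/[HA]) = pH − pKa = 3.33 − 3.1824 = 0.1476. [A⁻]/[HA] = 10^(0.1476) = 1.40

[A⁻]/[HA] = 1.40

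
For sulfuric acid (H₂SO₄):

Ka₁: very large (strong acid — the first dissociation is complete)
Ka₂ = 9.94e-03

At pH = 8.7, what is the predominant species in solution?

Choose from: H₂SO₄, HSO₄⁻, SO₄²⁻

The first dissociation is complete, so H₂SO₄ itself is never the predominant species in water; pKa₂ = -log(9.94e-03) = 2.00. For a polyprotic acid the predominant species crosses at each pKa: below pKa_n the protonated form dominates, above it the deprotonated form does. At pH = 8.7, the predominant species is SO₄²⁻.

SO₄²⁻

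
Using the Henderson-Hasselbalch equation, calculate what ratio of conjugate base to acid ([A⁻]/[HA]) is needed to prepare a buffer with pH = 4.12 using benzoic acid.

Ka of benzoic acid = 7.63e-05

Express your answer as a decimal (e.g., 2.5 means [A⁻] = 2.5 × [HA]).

pKa = -log(7.63e-05) = 4.1175. pH = pKa + log([A⁻]/[HA]), so log([A⁻]/[HA]) = pH − pKa = 4.12 − 4.1175 = 0.0025. [A⁻]/[HA] = 10^(0.0025) = 1.01

[A⁻]/[HA] = 1.01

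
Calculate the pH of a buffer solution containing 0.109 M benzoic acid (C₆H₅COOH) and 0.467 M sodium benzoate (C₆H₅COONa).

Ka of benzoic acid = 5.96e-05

pKa = -log(5.96e-05) = 4.22. pH = pKa + log([A⁻]/[HA]) = 4.22 + log(0.467/0.109)

pH = 4.86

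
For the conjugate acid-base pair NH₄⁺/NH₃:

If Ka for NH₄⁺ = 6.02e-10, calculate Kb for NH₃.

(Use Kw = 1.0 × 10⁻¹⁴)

For a conjugate pair Ka × Kb = Kw, so Kb = Kw/Ka = 1.0 × 10⁻¹⁴ / 6.02e-10 = 1.66e-05.

K_b = 1.66e-05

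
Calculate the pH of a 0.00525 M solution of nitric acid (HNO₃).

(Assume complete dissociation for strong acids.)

[H⁺] = 0.00525 M for strong acid. pH = -log[H⁺] = -log(0.00525)

pH = 2.28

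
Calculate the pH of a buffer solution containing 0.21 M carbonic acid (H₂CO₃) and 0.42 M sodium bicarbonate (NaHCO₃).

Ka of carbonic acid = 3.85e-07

pKa = -log(3.85e-07) = 6.41. pH = pKa + log([A⁻]/[HA]) = 6.41 + log(0.42/0.21)

pH = 6.72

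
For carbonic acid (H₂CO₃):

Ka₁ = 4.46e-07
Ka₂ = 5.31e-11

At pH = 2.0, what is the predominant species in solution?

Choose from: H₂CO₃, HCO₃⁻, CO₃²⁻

pKa₁ = 6.35, pKa₂ = 10.27. For a polyprotic acid the predominant species crosses at each pKa: below pKa_n the protonated form dominates, above it the deprotonated form does. At pH = 2.0, the predominant species is H₂CO₃.

H₂CO₃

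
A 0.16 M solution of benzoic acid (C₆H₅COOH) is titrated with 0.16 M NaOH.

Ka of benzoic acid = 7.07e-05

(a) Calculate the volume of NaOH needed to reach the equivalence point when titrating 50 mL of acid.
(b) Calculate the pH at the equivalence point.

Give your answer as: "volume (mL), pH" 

moles acid = 0.16 × 50/1000 = 0.008 mol; V_base = moles/0.16 × 1000 = 50.0 mL. At equivalence only the conjugate base is present: [A⁻] = 0.008/0.100 = 8.0000e-02 M. Kb = Kw/Ka = 1.41e-10; [OH⁻] = √(Kb × [A⁻]) = 3.3638e-06; pOH = 5.47; pH = 14 - pOH = 8.53.

V = 50.0 mL, pH = 8.53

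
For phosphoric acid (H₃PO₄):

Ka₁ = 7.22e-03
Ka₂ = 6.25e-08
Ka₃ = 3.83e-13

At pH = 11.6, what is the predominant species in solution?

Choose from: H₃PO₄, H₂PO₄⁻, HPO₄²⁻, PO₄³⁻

pKa₁ = 2.14, pKa₂ = 7.20, pKa₃ = 12.42. For a polyprotic acid the predominant species crosses at each pKa: below pKa_n the protonated form dominates, above it the deprotonated form does. At pH = 11.6, the predominant species is HPO₄²⁻.

HPO₄²⁻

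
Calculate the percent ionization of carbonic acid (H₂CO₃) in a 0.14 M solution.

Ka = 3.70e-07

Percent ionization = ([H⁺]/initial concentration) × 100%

Using Ka equilibrium: x² + Ka×x - Ka×C = 0. Solving: [H⁺] = 2.2741e-04. Percent = (2.2741e-04/0.14) × 100

Percent ionization = 0.162%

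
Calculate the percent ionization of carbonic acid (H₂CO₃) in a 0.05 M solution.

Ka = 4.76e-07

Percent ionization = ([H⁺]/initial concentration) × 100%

Using Ka equilibrium: x² + Ka×x - Ka×C = 0. Solving: [H⁺] = 1.5403e-04. Percent = (1.5403e-04/0.05) × 100

Percent ionization = 0.308%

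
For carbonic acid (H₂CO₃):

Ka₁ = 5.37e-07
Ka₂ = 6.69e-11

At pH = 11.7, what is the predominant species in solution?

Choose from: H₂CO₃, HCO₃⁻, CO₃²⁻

pKa₁ = 6.27, pKa₂ = 10.17. For a polyprotic acid the predominant species crosses at each pKa: below pKa_n the protonated form dominates, above it the deprotonated form does. At pH = 11.7, the predominant species is CO₃²⁻.

CO₃²⁻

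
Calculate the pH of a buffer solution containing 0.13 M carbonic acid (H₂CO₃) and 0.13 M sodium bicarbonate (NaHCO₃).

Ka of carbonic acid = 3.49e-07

pKa = -log(3.49e-07) = 6.46. pH = pKa + log([A⁻]/[HA]) = 6.46 + log(0.13/0.13)

pH = 6.46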